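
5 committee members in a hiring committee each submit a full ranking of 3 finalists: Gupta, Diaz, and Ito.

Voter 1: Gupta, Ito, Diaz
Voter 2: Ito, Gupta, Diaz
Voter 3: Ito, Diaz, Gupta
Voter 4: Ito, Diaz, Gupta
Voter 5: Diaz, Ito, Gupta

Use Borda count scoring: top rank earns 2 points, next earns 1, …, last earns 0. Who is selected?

Borda scores:
  Gupta: 2 + 1 + 0 + 0 + 0 = 3
  Diaz: 0 + 0 + 1 + 1 + 2 = 4
  Ito: 1 + 2 + 2 + 2 + 1 = 8
Ito has the highest total.

Ito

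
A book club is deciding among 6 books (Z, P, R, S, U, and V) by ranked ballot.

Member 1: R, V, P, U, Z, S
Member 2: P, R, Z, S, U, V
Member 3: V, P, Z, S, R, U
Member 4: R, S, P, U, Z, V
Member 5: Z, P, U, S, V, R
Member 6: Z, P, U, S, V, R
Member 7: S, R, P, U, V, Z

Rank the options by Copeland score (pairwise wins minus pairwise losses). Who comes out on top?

Pairwise results:
  Z vs P: P wins 5–2.
  Z vs R: R wins 4–3.
  Z vs S: Z wins 5–2.
  Z vs U: Z wins 4–3.
  Z vs V: Z wins 4–3.
  P vs R: P wins 4–3.
  P vs S: P wins 5–2.
  P vs U: P wins 7–0.
  P vs V: P wins 5–2.
  R vs S: S wins 4–3.
  R vs U: R wins 5–2.
  R vs V: R wins 4–3.
  S vs U: S wins 4–3.
  S vs V: S wins 5–2.
  U vs V: U wins 5–2.
Copeland scores (wins − losses):
  Z: 3 − 2 = 1
  P: 5 − 0 = 5
  R: 3 − 2 = 1
  S: 3 − 2 = 1
  U: 1 − 4 = -3
  V: 0 − 5 = -5
P has the best Copeland score.

P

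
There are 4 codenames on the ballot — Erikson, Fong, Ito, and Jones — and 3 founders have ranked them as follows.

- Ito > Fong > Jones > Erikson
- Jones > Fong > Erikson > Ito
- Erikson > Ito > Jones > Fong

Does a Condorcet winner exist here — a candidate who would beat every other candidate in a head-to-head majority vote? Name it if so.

Head-to-head results (3 voters total):
Erikson vs Fong: Fong wins 2–1.
Erikson vs Ito: Erikson wins 2–1.
Erikson vs Jones: Jones wins 2–1.
Fong vs Ito: Ito wins 2–1.
Fong vs Jones: Jones wins 2–1.
Ito vs Jones: Ito wins 2–1.
No candidate beats all others: Erikson beats Ito beats Fong beats Erikson, a majority cycle.

No Condorcet winner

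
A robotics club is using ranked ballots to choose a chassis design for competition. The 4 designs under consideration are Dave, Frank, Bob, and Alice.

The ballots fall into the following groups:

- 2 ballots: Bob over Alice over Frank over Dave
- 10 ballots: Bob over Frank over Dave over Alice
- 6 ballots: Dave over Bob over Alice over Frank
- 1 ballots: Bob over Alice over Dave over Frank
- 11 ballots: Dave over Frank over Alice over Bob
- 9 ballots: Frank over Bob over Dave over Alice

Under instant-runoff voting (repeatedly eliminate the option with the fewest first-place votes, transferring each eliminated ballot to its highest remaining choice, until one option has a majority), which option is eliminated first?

Round 1: Dave 17, Bob 13, Frank 9, Alice 0. Alice has the fewest and is eliminated.
Round 2: Dave 17, Bob 13, Frank 9. Frank has the fewest and is eliminated.
Round 3: Bob 22, Dave 17. Bob has a majority.

Alice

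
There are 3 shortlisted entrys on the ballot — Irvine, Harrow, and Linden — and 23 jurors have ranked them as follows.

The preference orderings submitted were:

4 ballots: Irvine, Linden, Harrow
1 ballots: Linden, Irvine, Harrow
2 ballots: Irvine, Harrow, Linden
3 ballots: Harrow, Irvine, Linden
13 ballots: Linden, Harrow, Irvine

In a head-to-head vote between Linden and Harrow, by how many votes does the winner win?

13

Ballots ranking Linden above Harrow: 4+1+13 = 18.
Ballots ranking Harrow above Linden: 2+3 = 5.
Linden wins 18–5, a margin of 13.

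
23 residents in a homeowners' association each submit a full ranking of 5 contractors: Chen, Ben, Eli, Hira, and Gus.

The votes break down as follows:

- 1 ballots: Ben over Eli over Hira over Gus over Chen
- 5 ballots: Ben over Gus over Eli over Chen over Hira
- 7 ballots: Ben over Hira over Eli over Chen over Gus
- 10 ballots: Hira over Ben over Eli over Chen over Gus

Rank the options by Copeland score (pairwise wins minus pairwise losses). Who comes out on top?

Ben

Pairwise results:
  Chen vs Ben: Ben wins 23–0.
  Chen vs Eli: Eli wins 23–0.
  Chen vs Hira: Hira wins 18–5.
  Chen vs Gus: Chen wins 17–6.
  Ben vs Eli: Ben wins 23–0.
  Ben vs Hira: Ben wins 13–10.
  Ben vs Gus: Ben wins 23–0.
  Eli vs Hira: Hira wins 17–6.
  Eli vs Gus: Eli wins 18–5.
  Hira vs Gus: Hira wins 18–5.
Copeland scores (wins − losses):
  Chen: 1 − 3 = -2
  Ben: 4 − 0 = 4
  Eli: 2 − 2 = 0
  Hira: 3 − 1 = 2
  Gus: 0 − 4 = -4
Ben has the best Copeland score.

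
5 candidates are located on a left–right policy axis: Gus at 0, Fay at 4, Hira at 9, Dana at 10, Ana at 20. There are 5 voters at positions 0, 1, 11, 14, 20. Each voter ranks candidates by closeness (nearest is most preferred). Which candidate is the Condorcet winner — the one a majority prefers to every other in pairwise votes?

Dana

With single-peaked preferences on a line, the Condorcet winner is the candidate closest to the median voter.
The median voter (position 11) is closest to Dana at 10.
Check: Dana vs Hira — voters closer to Dana: 3 of 5.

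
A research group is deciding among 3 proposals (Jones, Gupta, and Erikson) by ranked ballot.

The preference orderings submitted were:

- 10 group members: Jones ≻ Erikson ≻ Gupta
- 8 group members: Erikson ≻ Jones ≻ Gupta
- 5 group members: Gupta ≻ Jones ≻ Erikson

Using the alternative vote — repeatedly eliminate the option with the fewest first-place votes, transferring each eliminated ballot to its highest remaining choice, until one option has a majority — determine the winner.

Jones

Round 1: Jones 10, Erikson 8, Gupta 5. Gupta has the fewest and is eliminated.
Round 2: Jones 15, Erikson 8. Jones has a majority.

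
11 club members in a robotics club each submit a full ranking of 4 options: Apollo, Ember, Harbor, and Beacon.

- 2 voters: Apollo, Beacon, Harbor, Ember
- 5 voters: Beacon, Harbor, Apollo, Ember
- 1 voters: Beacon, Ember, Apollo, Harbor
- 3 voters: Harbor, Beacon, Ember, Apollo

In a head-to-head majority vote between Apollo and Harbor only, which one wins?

Ballots ranking Apollo above Harbor: 2+1 = 3.
Ballots ranking Harbor above Apollo: 5+3 = 8.
Harbor wins the head-to-head, 8–3.

Harbor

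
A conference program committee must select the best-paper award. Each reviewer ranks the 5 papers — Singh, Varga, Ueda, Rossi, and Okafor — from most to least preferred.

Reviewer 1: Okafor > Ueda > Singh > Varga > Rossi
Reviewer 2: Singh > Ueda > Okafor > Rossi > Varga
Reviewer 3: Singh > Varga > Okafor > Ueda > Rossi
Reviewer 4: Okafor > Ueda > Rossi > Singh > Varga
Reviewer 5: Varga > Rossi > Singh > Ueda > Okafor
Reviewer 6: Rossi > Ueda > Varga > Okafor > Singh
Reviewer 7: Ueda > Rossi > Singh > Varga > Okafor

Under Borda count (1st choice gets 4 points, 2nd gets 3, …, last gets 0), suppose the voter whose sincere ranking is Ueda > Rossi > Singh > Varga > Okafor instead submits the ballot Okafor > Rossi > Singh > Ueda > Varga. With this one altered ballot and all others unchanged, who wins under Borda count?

Okafor

Borda totals with the altered ballot: Singh 15, Varga 10, Ueda 15, Rossi 13, Okafor 17.
The switch changes the winner from Ueda to Okafor.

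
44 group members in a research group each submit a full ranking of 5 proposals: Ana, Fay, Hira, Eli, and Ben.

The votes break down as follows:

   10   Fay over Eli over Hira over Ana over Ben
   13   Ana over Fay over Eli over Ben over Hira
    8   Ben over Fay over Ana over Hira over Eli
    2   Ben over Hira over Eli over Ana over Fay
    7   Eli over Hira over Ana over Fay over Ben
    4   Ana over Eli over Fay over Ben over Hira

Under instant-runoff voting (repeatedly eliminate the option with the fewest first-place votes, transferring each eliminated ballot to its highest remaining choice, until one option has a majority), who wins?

Round 1: Ana 17, Fay 10, Ben 10, Eli 7, Hira 0. Hira has the fewest and is eliminated.
Round 2: Ana 17, Fay 10, Ben 10, Eli 7. Eli has the fewest and is eliminated.
Round 3: Ana 24, Fay 10, Ben 10. Ana has a majority.

Ana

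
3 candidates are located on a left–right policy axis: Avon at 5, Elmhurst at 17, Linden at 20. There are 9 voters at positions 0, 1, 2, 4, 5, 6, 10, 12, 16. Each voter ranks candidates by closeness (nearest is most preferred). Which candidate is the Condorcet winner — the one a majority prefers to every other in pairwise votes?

With single-peaked preferences on a line, the Condorcet winner is the candidate closest to the median voter.
The median voter (position 5) is closest to Avon at 5.
Check: Avon vs Linden — voters closer to Avon: 8 of 9.

Avon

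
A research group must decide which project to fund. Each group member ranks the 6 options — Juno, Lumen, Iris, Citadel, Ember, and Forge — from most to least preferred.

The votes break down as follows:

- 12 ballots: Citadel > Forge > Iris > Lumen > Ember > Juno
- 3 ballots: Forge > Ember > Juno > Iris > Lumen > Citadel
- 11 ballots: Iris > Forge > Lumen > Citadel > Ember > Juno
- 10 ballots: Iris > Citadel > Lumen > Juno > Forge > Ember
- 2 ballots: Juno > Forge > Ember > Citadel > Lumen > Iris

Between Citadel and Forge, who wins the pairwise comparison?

Ballots ranking Citadel above Forge: 12+10 = 22.
Ballots ranking Forge above Citadel: 3+11+2 = 16.
Citadel wins the head-to-head, 22–16.

Citadel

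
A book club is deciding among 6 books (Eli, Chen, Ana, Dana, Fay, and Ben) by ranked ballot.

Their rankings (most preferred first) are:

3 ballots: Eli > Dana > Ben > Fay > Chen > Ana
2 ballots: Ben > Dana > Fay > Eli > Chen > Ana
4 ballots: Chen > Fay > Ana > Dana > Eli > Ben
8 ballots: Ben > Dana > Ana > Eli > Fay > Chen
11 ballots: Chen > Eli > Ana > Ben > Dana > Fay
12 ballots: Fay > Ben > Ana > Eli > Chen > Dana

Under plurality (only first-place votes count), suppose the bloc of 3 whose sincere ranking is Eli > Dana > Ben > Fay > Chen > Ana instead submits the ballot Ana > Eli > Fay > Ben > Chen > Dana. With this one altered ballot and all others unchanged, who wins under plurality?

First-place totals with the altered ballot: Eli 0, Chen 15, Ana 3, Dana 0, Fay 12, Ben 10.
The winner is unchanged: still Chen.

Chen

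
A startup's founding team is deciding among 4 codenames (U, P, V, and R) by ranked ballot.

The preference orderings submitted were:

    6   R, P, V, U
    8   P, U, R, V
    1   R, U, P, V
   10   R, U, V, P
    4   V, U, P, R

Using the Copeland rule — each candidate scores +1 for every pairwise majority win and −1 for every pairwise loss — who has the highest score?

R

Pairwise results:
  U vs P: U wins 15–14.
  U vs V: U wins 19–10.
  U vs R: R wins 17–12.
  P vs V: P wins 15–14.
  P vs R: R wins 17–12.
  V vs R: R wins 25–4.
Copeland scores (wins − losses):
  U: 2 − 1 = 1
  P: 1 − 2 = -1
  V: 0 − 3 = -3
  R: 3 − 0 = 3
R has the best Copeland score.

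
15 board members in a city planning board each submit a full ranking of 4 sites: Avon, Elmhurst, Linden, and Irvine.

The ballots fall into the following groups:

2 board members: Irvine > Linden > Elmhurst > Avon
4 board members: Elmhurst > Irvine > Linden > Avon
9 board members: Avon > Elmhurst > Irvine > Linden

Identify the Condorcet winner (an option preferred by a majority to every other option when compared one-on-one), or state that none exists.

Avon

Head-to-head results (15 voters total):
Avon vs Elmhurst: Avon wins 9–6.
Avon vs Linden: Avon wins 9–6.
Avon vs Irvine: Avon wins 9–6.
Elmhurst vs Linden: Elmhurst wins 13–2.
Elmhurst vs Irvine: Elmhurst wins 13–2.
Linden vs Irvine: Irvine wins 15–0.
Avon beats each rival — Elmhurst (9–6), Linden (9–6), Irvine (9–6) — so Avon is the Condorcet winner.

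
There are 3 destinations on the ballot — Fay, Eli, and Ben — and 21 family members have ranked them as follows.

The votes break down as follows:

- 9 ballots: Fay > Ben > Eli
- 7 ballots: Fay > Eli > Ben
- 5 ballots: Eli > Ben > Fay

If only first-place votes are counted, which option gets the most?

First-place vote totals:
  Fay: 16
  Eli: 5
  Ben: 0
Fay has the most first-place votes.

Fay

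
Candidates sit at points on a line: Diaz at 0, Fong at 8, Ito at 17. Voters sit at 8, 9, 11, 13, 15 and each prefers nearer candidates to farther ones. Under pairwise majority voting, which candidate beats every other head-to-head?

Fong

With single-peaked preferences on a line, the Condorcet winner is the candidate closest to the median voter.
The median voter (position 11) is closest to Fong at 8.
Check: Fong vs Ito — voters closer to Fong: 3 of 5.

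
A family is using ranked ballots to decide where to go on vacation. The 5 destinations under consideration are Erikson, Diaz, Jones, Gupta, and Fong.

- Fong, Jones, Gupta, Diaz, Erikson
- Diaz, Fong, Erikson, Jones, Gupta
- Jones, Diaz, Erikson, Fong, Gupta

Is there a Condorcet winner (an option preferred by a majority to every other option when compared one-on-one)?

Head-to-head results (3 voters total):
Erikson vs Diaz: Diaz wins 3–0.
Erikson vs Jones: Jones wins 2–1.
Erikson vs Gupta: Erikson wins 2–1.
Erikson vs Fong: Fong wins 2–1.
Diaz vs Jones: Jones wins 2–1.
Diaz vs Gupta: Diaz wins 2–1.
Diaz vs Fong: Diaz wins 2–1.
Jones vs Gupta: Jones wins 3–0.
Jones vs Fong: Fong wins 2–1.
Gupta vs Fong: Fong wins 3–0.
No candidate beats all others: Diaz beats Fong beats Jones beats Diaz, a majority cycle.

No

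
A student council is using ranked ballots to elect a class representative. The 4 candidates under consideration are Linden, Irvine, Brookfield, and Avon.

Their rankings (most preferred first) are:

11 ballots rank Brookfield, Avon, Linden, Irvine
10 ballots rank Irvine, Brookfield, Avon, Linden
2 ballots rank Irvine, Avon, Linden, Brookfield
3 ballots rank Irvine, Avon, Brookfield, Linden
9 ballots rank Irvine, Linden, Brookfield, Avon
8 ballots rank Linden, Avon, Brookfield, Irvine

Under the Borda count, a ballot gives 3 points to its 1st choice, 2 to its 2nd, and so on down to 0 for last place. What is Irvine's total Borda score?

Borda scores:
  Linden: 11·1 + 10·0 + 2·1 + 3·0 + 9·2 + 8·3 = 55
  Irvine: 11·0 + 10·3 + 2·3 + 3·3 + 9·3 + 8·0 = 72
  Brookfield: 11·3 + 10·2 + 2·0 + 3·1 + 9·1 + 8·1 = 73
  Avon: 11·2 + 10·1 + 2·2 + 3·2 + 9·0 + 8·2 = 58

72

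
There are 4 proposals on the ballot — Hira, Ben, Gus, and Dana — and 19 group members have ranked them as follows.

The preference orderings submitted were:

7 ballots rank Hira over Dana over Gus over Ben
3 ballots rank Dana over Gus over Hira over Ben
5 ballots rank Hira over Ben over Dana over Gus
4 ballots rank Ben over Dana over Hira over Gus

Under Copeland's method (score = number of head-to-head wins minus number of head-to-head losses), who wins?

Pairwise results:
  Hira vs Ben: Hira wins 15–4.
  Hira vs Gus: Hira wins 16–3.
  Hira vs Dana: Hira wins 12–7.
  Ben vs Gus: Gus wins 10–9.
  Ben vs Dana: Dana wins 10–9.
  Gus vs Dana: Dana wins 19–0.
Copeland scores (wins − losses):
  Hira: 3 − 0 = 3
  Ben: 0 − 3 = -3
  Gus: 1 − 2 = -1
  Dana: 2 − 1 = 1
Hira has the best Copeland score.

Hira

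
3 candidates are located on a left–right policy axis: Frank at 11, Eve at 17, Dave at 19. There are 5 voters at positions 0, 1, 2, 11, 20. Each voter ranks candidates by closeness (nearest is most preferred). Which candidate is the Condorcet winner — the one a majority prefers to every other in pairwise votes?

With single-peaked preferences on a line, the Condorcet winner is the candidate closest to the median voter.
The median voter (position 2) is closest to Frank at 11.
Check: Frank vs Dave — voters closer to Frank: 4 of 5.

Frank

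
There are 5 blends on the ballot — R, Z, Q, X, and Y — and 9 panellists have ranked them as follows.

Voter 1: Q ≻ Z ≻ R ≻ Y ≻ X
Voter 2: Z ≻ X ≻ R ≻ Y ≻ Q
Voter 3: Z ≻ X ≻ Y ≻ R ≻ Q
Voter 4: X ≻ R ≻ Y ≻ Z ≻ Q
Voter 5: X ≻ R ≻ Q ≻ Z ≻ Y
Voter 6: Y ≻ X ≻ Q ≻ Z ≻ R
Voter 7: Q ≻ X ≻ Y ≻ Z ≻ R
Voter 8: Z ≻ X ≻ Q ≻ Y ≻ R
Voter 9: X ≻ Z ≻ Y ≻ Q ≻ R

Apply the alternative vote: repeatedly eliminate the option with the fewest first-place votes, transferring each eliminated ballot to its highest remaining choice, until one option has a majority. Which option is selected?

X

Round 1: Z 3, X 3, Q 2, Y 1, R 0. R has the fewest and is eliminated.
Round 2: Z 3, X 3, Q 2, Y 1. Y has the fewest and is eliminated.
Round 3: X 4, Z 3, Q 2. Q has the fewest and is eliminated.
Round 4: X 5, Z 4. X has a majority.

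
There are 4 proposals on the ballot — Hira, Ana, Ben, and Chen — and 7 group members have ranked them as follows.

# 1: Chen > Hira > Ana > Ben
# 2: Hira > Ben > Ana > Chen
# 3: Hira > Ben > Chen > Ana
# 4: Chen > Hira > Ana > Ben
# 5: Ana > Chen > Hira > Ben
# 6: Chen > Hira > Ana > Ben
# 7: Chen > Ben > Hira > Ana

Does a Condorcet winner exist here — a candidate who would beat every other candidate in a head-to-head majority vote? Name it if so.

Chen

Head-to-head results (7 voters total):
Hira vs Ana: Hira wins 6–1.
Hira vs Ben: Hira wins 6–1.
Hira vs Chen: Chen wins 5–2.
Ana vs Ben: Ana wins 4–3.
Ana vs Chen: Chen wins 5–2.
Ben vs Chen: Chen wins 5–2.
Chen beats each rival — Hira (5–2), Ana (5–2), Ben (5–2) — so Chen is the Condorcet winner.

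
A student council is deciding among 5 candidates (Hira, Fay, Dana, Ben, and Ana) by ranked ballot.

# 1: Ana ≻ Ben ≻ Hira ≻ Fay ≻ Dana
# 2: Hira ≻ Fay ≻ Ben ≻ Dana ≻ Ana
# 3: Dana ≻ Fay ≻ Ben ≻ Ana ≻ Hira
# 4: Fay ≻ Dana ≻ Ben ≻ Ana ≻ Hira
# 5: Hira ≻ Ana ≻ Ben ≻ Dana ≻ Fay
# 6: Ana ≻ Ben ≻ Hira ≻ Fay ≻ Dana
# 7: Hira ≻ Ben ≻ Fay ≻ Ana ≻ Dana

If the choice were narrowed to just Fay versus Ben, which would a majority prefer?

Ballots ranking Fay above Ben: 3.
Ballots ranking Ben above Fay: 4.
Ben wins the head-to-head, 4–3.

Ben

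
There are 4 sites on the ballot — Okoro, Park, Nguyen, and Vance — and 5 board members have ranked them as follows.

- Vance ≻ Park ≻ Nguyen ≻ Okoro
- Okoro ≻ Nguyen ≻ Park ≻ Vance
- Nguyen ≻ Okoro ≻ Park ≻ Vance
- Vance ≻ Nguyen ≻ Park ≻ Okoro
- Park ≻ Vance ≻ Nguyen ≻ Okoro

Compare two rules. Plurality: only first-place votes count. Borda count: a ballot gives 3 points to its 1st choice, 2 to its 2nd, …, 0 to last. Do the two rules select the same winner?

No

Plurality first-place counts: Okoro 1, Park 1, Nguyen 1, Vance 2 → Vance.
Borda totals: Okoro 5, Park 8, Nguyen 9, Vance 8 → Nguyen.
The two rules disagree: plurality picks Vance, Borda picks Nguyen.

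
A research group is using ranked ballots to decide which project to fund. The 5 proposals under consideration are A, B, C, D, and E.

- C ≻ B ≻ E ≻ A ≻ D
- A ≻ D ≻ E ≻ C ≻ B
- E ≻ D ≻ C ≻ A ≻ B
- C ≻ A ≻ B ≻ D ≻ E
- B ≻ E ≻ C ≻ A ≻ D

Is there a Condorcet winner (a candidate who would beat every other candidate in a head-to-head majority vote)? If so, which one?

There is no Condorcet winner

Head-to-head results (5 voters total):
A vs B: A wins 3–2.
A vs C: C wins 4–1.
A vs D: A wins 4–1.
A vs E: E wins 3–2.
B vs C: C wins 4–1.
B vs D: B wins 3–2.
B vs E: B wins 3–2.
C vs D: C wins 3–2.
C vs E: E wins 3–2.
D vs E: E wins 3–2.
No candidate beats all others: A beats B beats E beats A, a majority cycle.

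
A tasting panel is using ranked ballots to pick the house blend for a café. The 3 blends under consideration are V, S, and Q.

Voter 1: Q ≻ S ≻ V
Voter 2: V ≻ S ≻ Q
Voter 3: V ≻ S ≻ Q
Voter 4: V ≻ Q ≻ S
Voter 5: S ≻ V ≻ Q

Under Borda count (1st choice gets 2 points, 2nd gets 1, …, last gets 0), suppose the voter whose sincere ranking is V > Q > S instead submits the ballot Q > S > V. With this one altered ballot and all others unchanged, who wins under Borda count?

S

Borda totals with the altered ballot: V 5, S 6, Q 4.
The switch changes the winner from V to S.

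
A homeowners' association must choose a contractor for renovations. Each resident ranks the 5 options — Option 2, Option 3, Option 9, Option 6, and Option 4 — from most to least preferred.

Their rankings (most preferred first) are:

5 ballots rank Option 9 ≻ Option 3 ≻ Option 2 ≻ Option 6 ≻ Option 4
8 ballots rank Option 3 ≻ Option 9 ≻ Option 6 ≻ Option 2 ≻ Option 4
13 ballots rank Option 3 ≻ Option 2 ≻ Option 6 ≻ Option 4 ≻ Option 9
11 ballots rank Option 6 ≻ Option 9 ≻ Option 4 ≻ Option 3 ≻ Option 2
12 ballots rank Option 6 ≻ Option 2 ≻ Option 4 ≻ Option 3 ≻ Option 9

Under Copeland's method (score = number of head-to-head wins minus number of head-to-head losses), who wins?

Option 3

Pairwise results:
  Option 2 vs Option 3: Option 3 wins 37–12.
  Option 2 vs Option 9: Option 2 wins 25–24.
  Option 2 vs Option 6: Option 6 wins 31–18.
  Option 2 vs Option 4: Option 2 wins 38–11.
  Option 3 vs Option 9: Option 3 wins 33–16.
  Option 3 vs Option 6: Option 3 wins 26–23.
  Option 3 vs Option 4: Option 3 wins 26–23.
  Option 9 vs Option 6: Option 6 wins 36–13.
  Option 9 vs Option 4: Option 4 wins 25–24.
  Option 6 vs Option 4: Option 6 wins 49–0.
Copeland scores (wins − losses):
  Option 2: 2 − 2 = 0
  Option 3: 4 − 0 = 4
  Option 9: 0 − 4 = -4
  Option 6: 3 − 1 = 2
  Option 4: 1 − 3 = -2
Option 3 has the best Copeland score.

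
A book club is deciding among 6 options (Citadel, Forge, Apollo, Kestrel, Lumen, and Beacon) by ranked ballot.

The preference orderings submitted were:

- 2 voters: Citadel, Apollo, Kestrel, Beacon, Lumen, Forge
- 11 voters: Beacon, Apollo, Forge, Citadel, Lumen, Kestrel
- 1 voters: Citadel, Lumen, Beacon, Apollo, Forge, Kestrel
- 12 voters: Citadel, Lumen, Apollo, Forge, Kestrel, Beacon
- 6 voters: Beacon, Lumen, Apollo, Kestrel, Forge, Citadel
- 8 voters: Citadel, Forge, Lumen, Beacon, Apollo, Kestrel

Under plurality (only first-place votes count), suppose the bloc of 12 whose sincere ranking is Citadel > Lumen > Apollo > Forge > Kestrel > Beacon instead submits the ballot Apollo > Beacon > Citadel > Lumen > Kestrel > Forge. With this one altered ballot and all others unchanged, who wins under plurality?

First-place totals with the altered ballot: Citadel 11, Forge 0, Apollo 12, Kestrel 0, Lumen 0, Beacon 17.
The switch changes the winner from Citadel to Beacon.

Beacon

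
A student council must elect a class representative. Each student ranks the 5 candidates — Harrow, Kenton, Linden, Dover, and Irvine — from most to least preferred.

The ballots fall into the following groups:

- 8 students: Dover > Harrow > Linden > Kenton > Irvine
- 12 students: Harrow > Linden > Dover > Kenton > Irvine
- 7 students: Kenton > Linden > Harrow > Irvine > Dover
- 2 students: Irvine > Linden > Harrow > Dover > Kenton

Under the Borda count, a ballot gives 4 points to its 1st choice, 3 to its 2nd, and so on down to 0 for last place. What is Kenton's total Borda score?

48

Borda scores:
  Harrow: 8·3 + 12·4 + 7·2 + 2·2 = 90
  Kenton: 8·1 + 12·1 + 7·4 + 2·0 = 48
  Linden: 8·2 + 12·3 + 7·3 + 2·3 = 79
  Dover: 8·4 + 12·2 + 7·0 + 2·1 = 58
  Irvine: 8·0 + 12·0 + 7·1 + 2·4 = 15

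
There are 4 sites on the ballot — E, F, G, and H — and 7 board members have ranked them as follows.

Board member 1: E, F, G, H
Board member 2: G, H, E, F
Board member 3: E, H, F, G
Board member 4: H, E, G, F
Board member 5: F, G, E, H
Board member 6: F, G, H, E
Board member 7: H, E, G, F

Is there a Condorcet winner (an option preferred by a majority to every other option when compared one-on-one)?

Head-to-head results (7 voters total):
E vs F: E wins 5–2.
E vs G: E wins 4–3.
E vs H: H wins 4–3.
F vs G: F wins 4–3.
F vs H: H wins 4–3.
G vs H: G wins 4–3.
No candidate beats all others: E beats G beats H beats E, a majority cycle.

No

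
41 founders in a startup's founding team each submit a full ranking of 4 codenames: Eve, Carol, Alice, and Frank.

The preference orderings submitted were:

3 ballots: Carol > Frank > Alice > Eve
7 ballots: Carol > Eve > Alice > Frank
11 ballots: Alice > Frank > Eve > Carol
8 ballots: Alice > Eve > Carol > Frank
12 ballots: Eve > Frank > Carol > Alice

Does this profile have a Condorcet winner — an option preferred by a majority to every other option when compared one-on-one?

Head-to-head results (41 voters total):
Eve vs Carol: Eve wins 31–10.
Eve vs Alice: Alice wins 22–19.
Eve vs Frank: Eve wins 27–14.
Carol vs Alice: Carol wins 22–19.
Carol vs Frank: Frank wins 23–18.
Alice vs Frank: Alice wins 26–15.
No candidate beats all others: Eve beats Carol beats Alice beats Eve, a majority cycle.

No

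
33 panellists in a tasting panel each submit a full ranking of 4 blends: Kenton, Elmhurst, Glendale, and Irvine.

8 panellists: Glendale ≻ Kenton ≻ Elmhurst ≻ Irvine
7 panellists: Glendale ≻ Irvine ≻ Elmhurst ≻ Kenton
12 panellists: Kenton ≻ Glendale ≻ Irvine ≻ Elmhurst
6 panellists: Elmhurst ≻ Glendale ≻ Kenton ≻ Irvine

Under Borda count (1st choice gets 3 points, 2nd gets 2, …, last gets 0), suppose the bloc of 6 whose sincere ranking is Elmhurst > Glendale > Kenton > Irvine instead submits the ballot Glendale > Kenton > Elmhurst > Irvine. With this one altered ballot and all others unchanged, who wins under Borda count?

Borda totals with the altered ballot: Kenton 64, Elmhurst 21, Glendale 87, Irvine 26.
The winner is unchanged: still Glendale.

Glendale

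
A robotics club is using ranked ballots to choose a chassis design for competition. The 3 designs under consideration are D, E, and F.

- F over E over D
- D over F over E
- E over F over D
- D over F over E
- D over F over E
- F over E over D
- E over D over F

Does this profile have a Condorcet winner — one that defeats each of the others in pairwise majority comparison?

No

Head-to-head results (7 voters total):
D vs E: E wins 4–3.
D vs F: D wins 4–3.
E vs F: F wins 5–2.
No candidate beats all others: D beats F beats E beats D, a majority cycle.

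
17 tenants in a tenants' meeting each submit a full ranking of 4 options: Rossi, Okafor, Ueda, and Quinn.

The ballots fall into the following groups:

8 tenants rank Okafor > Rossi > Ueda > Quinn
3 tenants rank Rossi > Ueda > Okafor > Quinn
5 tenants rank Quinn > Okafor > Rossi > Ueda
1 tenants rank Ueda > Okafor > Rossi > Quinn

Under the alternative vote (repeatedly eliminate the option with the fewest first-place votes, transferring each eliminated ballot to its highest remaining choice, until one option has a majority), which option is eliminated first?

Round 1: Okafor 8, Quinn 5, Rossi 3, Ueda 1. Ueda has the fewest and is eliminated.
Round 2: Okafor 9, Quinn 5, Rossi 3. Okafor has a majority.

Ueda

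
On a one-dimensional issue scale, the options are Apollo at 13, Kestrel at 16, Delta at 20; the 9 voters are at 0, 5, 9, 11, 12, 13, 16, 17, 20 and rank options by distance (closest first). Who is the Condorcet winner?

Apollo

With single-peaked preferences on a line, the Condorcet winner is the candidate closest to the median voter.
The median voter (position 12) is closest to Apollo at 13.
Check: Apollo vs Kestrel — voters closer to Apollo: 6 of 9.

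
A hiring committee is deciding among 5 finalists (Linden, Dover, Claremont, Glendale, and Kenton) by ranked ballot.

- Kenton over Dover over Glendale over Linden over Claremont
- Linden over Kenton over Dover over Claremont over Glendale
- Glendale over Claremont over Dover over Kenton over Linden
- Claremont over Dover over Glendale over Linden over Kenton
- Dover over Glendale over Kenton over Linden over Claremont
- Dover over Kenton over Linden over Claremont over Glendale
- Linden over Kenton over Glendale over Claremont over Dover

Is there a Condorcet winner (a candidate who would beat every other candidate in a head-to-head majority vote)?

Head-to-head results (7 voters total):
Linden vs Dover: Dover wins 5–2.
Linden vs Claremont: Linden wins 5–2.
Linden vs Glendale: Glendale wins 4–3.
Linden vs Kenton: Kenton wins 4–3.
Dover vs Claremont: Dover wins 4–3.
Dover vs Glendale: Dover wins 5–2.
Dover vs Kenton: Dover wins 4–3.
Claremont vs Glendale: Glendale wins 4–3.
Claremont vs Kenton: Kenton wins 5–2.
Glendale vs Kenton: Kenton wins 4–3.
Dover beats each rival — Linden (5–2), Claremont (4–3), Glendale (5–2), Kenton (4–3) — so Dover is the Condorcet winner.

Yes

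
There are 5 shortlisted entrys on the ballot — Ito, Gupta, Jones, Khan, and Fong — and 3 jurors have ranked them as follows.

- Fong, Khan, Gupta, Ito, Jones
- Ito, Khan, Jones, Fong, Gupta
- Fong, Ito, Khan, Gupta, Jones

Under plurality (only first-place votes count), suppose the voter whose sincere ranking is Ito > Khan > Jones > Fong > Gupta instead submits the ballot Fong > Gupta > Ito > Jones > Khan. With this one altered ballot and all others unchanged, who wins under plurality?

First-place totals with the altered ballot: Ito 0, Gupta 0, Jones 0, Khan 0, Fong 3.
The winner is unchanged: still Fong.

Fong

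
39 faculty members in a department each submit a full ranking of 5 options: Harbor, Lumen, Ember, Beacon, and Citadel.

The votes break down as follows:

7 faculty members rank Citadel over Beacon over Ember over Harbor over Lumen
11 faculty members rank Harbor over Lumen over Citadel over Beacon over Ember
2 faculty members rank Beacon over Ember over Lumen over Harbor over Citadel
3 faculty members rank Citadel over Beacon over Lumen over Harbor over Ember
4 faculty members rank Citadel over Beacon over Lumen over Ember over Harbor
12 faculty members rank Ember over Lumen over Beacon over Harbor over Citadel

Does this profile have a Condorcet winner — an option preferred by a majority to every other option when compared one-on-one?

No

Head-to-head results (39 voters total):
Harbor vs Lumen: Lumen wins 21–18.
Harbor vs Ember: Ember wins 25–14.
Harbor vs Beacon: Beacon wins 28–11.
Harbor vs Citadel: Harbor wins 25–14.
Lumen vs Ember: Ember wins 21–18.
Lumen vs Beacon: Lumen wins 23–16.
Lumen vs Citadel: Lumen wins 25–14.
Ember vs Beacon: Beacon wins 27–12.
Ember vs Citadel: Citadel wins 25–14.
Beacon vs Citadel: Citadel wins 25–14.
No candidate beats all others: Harbor beats Citadel beats Ember beats Harbor, a majority cycle.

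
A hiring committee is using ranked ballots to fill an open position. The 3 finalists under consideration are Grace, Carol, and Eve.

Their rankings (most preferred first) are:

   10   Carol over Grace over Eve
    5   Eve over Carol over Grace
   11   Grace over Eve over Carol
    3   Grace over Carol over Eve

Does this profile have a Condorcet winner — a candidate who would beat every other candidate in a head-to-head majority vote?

Head-to-head results (29 voters total):
Grace vs Carol: Carol wins 15–14.
Grace vs Eve: Grace wins 24–5.
Carol vs Eve: Eve wins 16–13.
No candidate beats all others: Grace beats Eve beats Carol beats Grace, a majority cycle.

No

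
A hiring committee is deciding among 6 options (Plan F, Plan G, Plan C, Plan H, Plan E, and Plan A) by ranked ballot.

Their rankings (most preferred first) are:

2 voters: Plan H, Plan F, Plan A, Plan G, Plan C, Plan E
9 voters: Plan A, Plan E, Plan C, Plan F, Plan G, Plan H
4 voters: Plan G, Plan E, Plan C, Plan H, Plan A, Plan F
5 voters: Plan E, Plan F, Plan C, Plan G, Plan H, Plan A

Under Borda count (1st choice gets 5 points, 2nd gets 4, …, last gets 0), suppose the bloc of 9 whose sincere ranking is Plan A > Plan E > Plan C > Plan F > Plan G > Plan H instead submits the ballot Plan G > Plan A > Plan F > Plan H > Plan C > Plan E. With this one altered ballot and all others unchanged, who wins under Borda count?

Plan G

Borda totals with the altered ballot: Plan F 55, Plan G 79, Plan C 38, Plan H 41, Plan E 41, Plan A 46.
The switch changes the winner from Plan E to Plan G.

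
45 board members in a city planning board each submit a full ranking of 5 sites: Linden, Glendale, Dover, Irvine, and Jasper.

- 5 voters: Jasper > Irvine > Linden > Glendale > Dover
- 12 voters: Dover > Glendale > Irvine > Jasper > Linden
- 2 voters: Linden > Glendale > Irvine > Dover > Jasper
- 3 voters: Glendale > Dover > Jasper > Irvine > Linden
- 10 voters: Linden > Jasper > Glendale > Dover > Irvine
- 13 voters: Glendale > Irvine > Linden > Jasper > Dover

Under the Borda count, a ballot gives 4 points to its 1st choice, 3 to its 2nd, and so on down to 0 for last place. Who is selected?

Glendale

Borda scores:
  Linden: 5·2 + 12·0 + 2·4 + 3·0 + 10·4 + 13·2 = 84
  Glendale: 5·1 + 12·3 + 2·3 + 3·4 + 10·2 + 13·4 = 131
  Dover: 5·0 + 12·4 + 2·1 + 3·3 + 10·1 + 13·0 = 69
  Irvine: 5·3 + 12·2 + 2·2 + 3·1 + 10·0 + 13·3 = 85
  Jasper: 5·4 + 12·1 + 2·0 + 3·2 + 10·3 + 13·1 = 81
Glendale has the highest total.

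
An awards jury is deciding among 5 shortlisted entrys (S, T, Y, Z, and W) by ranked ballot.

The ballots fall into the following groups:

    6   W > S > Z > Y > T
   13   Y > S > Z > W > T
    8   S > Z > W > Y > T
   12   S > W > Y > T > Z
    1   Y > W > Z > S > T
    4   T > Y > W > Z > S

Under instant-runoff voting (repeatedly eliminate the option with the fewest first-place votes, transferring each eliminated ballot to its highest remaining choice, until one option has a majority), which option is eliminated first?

Z

Round 1: S 20, Y 14, W 6, T 4, Z 0. Z has the fewest and is eliminated.
Round 2: S 20, Y 14, W 6, T 4. T has the fewest and is eliminated.
Round 3: S 20, Y 18, W 6. W has the fewest and is eliminated.
Round 4: S 26, Y 18. S has a majority.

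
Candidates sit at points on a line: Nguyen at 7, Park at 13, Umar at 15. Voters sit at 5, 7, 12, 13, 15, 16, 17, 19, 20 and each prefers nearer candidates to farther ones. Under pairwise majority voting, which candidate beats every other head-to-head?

Umar

With single-peaked preferences on a line, the Condorcet winner is the candidate closest to the median voter.
The median voter (position 15) is closest to Umar at 15.
Check: Umar vs Nguyen — voters closer to Umar: 7 of 9.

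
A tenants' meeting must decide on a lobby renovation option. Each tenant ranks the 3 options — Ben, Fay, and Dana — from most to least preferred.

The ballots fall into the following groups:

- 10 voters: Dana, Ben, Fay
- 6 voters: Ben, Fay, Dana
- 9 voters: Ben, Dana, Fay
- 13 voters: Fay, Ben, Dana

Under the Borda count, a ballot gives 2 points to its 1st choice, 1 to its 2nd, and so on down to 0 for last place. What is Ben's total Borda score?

53

Borda scores:
  Ben: 10·1 + 6·2 + 9·2 + 13·1 = 53
  Fay: 10·0 + 6·1 + 9·0 + 13·2 = 32
  Dana: 10·2 + 6·0 + 9·1 + 13·0 = 29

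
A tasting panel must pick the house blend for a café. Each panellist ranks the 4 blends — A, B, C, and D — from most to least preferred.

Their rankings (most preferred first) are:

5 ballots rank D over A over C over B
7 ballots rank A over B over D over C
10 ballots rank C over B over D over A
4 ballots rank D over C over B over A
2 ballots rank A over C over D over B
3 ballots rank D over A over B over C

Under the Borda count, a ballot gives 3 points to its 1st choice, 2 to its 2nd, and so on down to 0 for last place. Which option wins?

D

Borda scores:
  A: 5·2 + 7·3 + 10·0 + 4·0 + 2·3 + 3·2 = 43
  B: 5·0 + 7·2 + 10·2 + 4·1 + 2·0 + 3·1 = 41
  C: 5·1 + 7·0 + 10·3 + 4·2 + 2·2 + 3·0 = 47
  D: 5·3 + 7·1 + 10·1 + 4·3 + 2·1 + 3·3 = 55
D has the highest total.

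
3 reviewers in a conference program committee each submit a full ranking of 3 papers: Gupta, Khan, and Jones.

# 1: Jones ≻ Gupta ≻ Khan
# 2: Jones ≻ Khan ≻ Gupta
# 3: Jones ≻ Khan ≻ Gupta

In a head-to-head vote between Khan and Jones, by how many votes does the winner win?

Ballots ranking Khan above Jones: 0.
Ballots ranking Jones above Khan: 3.
Jones wins 3–0, a margin of 3.

3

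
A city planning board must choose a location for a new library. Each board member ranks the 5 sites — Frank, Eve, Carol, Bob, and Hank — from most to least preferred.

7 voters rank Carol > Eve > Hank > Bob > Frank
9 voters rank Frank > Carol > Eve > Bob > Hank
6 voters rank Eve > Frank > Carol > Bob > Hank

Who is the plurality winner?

First-place vote totals:
  Frank: 9
  Eve: 6
  Carol: 7
  Bob: 0
  Hank: 0
Frank has the most first-place votes.

Frank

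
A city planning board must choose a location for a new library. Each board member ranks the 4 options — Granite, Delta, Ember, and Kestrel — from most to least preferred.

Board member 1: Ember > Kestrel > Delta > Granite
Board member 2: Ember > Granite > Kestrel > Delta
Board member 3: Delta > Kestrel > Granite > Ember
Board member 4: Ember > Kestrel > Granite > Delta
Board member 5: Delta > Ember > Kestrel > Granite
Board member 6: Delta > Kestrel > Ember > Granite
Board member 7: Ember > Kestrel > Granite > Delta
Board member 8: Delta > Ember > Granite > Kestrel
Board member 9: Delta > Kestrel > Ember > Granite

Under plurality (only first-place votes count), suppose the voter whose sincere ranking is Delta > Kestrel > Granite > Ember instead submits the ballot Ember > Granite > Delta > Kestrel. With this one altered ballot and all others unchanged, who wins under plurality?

First-place totals with the altered ballot: Granite 0, Delta 4, Ember 5, Kestrel 0.
The switch changes the winner from Delta to Ember.

Ember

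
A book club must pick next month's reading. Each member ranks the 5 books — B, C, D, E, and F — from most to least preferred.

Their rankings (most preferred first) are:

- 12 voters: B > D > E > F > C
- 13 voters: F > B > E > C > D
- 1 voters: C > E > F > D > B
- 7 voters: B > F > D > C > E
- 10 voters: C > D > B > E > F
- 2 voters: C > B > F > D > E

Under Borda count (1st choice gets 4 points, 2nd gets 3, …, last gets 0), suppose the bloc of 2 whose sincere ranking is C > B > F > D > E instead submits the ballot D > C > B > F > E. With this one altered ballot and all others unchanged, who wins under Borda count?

B

Borda totals with the altered ballot: B 139, C 70, D 89, E 63, F 89.
The winner is unchanged: still B.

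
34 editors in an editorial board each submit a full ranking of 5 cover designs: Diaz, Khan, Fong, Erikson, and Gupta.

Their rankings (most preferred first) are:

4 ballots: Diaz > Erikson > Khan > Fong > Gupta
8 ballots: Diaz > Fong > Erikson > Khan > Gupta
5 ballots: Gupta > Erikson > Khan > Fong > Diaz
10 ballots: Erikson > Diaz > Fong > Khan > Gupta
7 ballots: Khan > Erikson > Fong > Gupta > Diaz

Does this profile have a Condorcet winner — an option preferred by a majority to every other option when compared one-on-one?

Yes

Head-to-head results (34 voters total):
Diaz vs Khan: Diaz wins 22–12.
Diaz vs Fong: Diaz wins 22–12.
Diaz vs Erikson: Erikson wins 22–12.
Diaz vs Gupta: Diaz wins 22–12.
Khan vs Fong: Fong wins 18–16.
Khan vs Erikson: Erikson wins 27–7.
Khan vs Gupta: Khan wins 29–5.
Fong vs Erikson: Erikson wins 26–8.
Fong vs Gupta: Fong wins 29–5.
Erikson vs Gupta: Erikson wins 29–5.
Erikson beats each rival — Diaz (22–12), Khan (27–7), Fong (26–8), Gupta (29–5) — so Erikson is the Condorcet winner.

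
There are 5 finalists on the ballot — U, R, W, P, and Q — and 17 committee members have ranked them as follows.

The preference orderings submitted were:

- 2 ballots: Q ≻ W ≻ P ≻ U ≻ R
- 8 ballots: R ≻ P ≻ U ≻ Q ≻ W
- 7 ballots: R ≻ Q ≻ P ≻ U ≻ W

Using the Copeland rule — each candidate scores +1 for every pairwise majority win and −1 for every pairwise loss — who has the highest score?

Pairwise results:
  U vs R: R wins 15–2.
  U vs W: U wins 15–2.
  U vs P: P wins 17–0.
  U vs Q: Q wins 9–8.
  R vs W: R wins 15–2.
  R vs P: R wins 15–2.
  R vs Q: R wins 15–2.
  W vs P: P wins 15–2.
  W vs Q: Q wins 17–0.
  P vs Q: Q wins 9–8.
Copeland scores (wins − losses):
  U: 1 − 3 = -2
  R: 4 − 0 = 4
  W: 0 − 4 = -4
  P: 2 − 2 = 0
  Q: 3 − 1 = 2
R has the best Copeland score.

R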